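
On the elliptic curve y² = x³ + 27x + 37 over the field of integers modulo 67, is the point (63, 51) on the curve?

y² = 51² ≡ 55; x³ + 27x + 37 = 251785 ≡ 66 (mod 67). 55 ≠ 66.

no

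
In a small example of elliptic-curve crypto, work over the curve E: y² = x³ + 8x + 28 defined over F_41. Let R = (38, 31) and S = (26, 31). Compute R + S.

(38, 31) + (26, 31). λ = (31 - 31)/(26 - 38) ≡ 0/29 mod 41. 29⁻¹ ≡ 17 (mod 41) since 29·17 = 493 ≡ 1, so λ ≡ 0.
  x = λ² - 38 - 26 = 0 - 64 ≡ 18; y = λ·(38 - 18) - 31 ≡ 10. → (18, 10)

(18, 10)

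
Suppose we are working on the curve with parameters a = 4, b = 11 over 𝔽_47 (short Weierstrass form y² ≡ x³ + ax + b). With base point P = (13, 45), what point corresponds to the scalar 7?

Double-and-add on 7 = (111)₂. Start with P = (13, 45) for the leading 1-bit.
double: tangent at (13, 45): λ = (3·13² + 4)/(2·45) ≡ 41/43. 43⁻¹ ≡ 35 (mod 47), so λ ≡ 41·35 ≡ 25.
  x = λ² - 13 - 13 = 625 - 26 ≡ 35; y = λ·(13 - 35) - 45 ≡ 16. → (35, 16)
add P: (35, 16) + (13, 45). λ = (45 - 16)/(13 - 35) ≡ 29/25 mod 47. 25⁻¹ ≡ 32 (mod 47), so λ ≡ 35.
  x = λ² - 35 - 13 = 1225 - 48 ≡ 2; y = λ·(35 - 2) - 16 ≡ 11. → (2, 11)
double: tangent at (2, 11): λ = (3·2² + 4)/(2·11) ≡ 16/22. 22⁻¹ ≡ 15 (mod 47), so λ ≡ 16·15 ≡ 5.
  x = λ² - 2 - 2 = 25 - 4 ≡ 21; y = λ·(2 - 21) - 11 ≡ 35. → (21, 35)
add P: (21, 35) + (13, 45). λ = (45 - 35)/(13 - 21) ≡ 10/39 mod 47. 39⁻¹ ≡ 41 (mod 47) since 39·41 = 1599 ≡ 1, so λ ≡ 34.
  x = λ² - 21 - 13 = 1156 - 34 ≡ 41; y = λ·(21 - 41) - 35 ≡ 37. → (41, 37)

(41, 37)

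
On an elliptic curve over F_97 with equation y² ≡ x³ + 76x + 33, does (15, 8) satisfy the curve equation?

no

y² = 8² ≡ 64; x³ + 76x + 33 = 4548 ≡ 86 (mod 97). 64 ≠ 86.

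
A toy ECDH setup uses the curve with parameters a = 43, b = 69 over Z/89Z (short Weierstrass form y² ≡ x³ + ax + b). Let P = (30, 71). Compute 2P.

(27, 49)

tangent at (30, 71): λ = (3·30² + 43)/(2·71) ≡ 73/53. 53⁻¹ ≡ 42 (mod 89) since 53·42 = 2226 ≡ 1, so λ ≡ 73·42 ≡ 40.
  x = λ² - 30 - 30 = 1600 - 60 ≡ 27; y = λ·(30 - 27) - 71 ≡ 49. → (27, 49)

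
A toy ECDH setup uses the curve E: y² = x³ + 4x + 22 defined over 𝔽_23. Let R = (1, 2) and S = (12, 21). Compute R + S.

(1, 2) + (12, 21). λ = (21 - 2)/(12 - 1) ≡ 19/11 mod 23. 11⁻¹ ≡ 21 (mod 23) since 11·21 = 231 ≡ 1, so λ ≡ 8.
  x = λ² - 1 - 12 = 64 - 13 ≡ 5; y = λ·(1 - 5) - 2 ≡ 12. → (5, 12)

(5, 12)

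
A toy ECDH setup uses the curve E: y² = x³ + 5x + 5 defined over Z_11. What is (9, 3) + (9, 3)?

(5, 1)

tangent at (9, 3): λ = (3·9² + 5)/(2·3) ≡ 6/6. 6⁻¹ ≡ 2 (mod 11), so λ ≡ 6·2 ≡ 1.
  x = λ² - 9 - 9 = 1 - 18 ≡ 5; y = λ·(9 - 5) - 3 ≡ 1. → (5, 1)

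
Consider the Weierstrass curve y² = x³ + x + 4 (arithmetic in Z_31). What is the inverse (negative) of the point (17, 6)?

-(17, 6) = (17, -6 mod 31) = (17, 25).

(17, 25)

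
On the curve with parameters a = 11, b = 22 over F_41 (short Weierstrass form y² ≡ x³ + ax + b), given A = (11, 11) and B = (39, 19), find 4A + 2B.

(12, 23)

First 4A:
Double-and-add on 4 = (100)₂. Start with A = (11, 11) for the leading 1-bit.
double: tangent at (11, 11): λ = (3·11² + 11)/(2·11) ≡ 5/22. 22⁻¹ ≡ 28 (mod 41), so λ ≡ 5·28 ≡ 17.
  x = λ² - 11 - 11 = 289 - 22 ≡ 21; y = λ·(11 - 21) - 11 ≡ 24. → (21, 24)
double: tangent at (21, 24): λ = (3·21² + 11)/(2·24) ≡ 22/7. 7⁻¹ ≡ 6 (mod 41), so λ ≡ 22·6 ≡ 9.
  x = λ² - 21 - 21 = 81 - 42 ≡ 39; y = λ·(21 - 39) - 24 ≡ 19. → (39, 19)
4A = (39, 19).
Next 2B:
Repeated addition: build up to 2B.
2B: tangent at (39, 19): λ = (3·39² + 11)/(2·19) ≡ 23/38. 38⁻¹ ≡ 27 (mod 41), so λ ≡ 23·27 ≡ 6.
  x = λ² - 39 - 39 = 36 - 78 ≡ 40; y = λ·(39 - 40) - 19 ≡ 16. → (40, 16)
2B = (40, 16).
Finally 4A + 2B:
(39, 19) + (40, 16). λ = (16 - 19)/(40 - 39) ≡ 38/1 mod 41. 1⁻¹ ≡ 1 (mod 41), so λ ≡ 38.
  x = λ² - 39 - 40 = 1444 - 79 ≡ 12; y = λ·(39 - 12) - 19 ≡ 23. → (12, 23)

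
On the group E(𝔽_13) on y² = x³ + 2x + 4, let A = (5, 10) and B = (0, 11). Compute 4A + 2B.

First 4A:
Double-and-add on 4 = (100)₂. Start with A = (5, 10) for the leading 1-bit.
double: tangent at (5, 10): λ = (3·5² + 2)/(2·10) ≡ 12/7. 7⁻¹ ≡ 2 (mod 13) since 7·2 = 14 ≡ 1, so λ ≡ 12·2 ≡ 11.
  x = λ² - 5 - 5 = 121 - 10 ≡ 7; y = λ·(5 - 7) - 10 ≡ 7. → (7, 7)
double: tangent at (7, 7): λ = (3·7² + 2)/(2·7) ≡ 6/1. 1⁻¹ ≡ 1 (mod 13) since 1·1 = 1 ≡ 1, so λ ≡ 6·1 ≡ 6.
  x = λ² - 7 - 7 = 36 - 14 ≡ 9; y = λ·(7 - 9) - 7 ≡ 7. → (9, 7)
4A = (9, 7).
Next 2B:
Repeated addition: build up to 2B.
2B: tangent at (0, 11): λ = (3·0² + 2)/(2·11) ≡ 2/9. 9⁻¹ ≡ 3 (mod 13) since 9·3 = 27 ≡ 1, so λ ≡ 2·3 ≡ 6.
  x = λ² - 0 - 0 = 36 - 0 ≡ 10; y = λ·(0 - 10) - 11 ≡ 7. → (10, 7)
2B = (10, 7).
Finally 4A + 2B:
(9, 7) + (10, 7). λ = (7 - 7)/(10 - 9) ≡ 0/1 mod 13. 1⁻¹ ≡ 1 (mod 13), so λ ≡ 0.
  x = λ² - 9 - 10 = 0 - 19 ≡ 7; y = λ·(9 - 7) - 7 ≡ 6. → (7, 6)

(7, 6)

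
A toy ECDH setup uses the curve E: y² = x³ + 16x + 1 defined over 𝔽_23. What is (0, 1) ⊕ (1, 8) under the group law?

(0, 1) + (1, 8). λ = (8 - 1)/(1 - 0) ≡ 7/1 mod 23. 1⁻¹ ≡ 1 (mod 23), so λ ≡ 7.
  x = λ² - 0 - 1 = 49 - 1 ≡ 2; y = λ·(0 - 2) - 1 ≡ 8. → (2, 8)

(2, 8)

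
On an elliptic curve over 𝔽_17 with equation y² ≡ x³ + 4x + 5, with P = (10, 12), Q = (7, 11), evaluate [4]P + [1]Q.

First 4P:
Repeated addition: build up to 4P.
2P: tangent at (10, 12): λ = (3·10² + 4)/(2·12) ≡ 15/7. 7⁻¹ ≡ 5 (mod 17) since 7·5 = 35 ≡ 1, so λ ≡ 15·5 ≡ 7.
  x = λ² - 10 - 10 = 49 - 20 ≡ 12; y = λ·(10 - 12) - 12 ≡ 8. → (12, 8)
3P: (12, 8) + (10, 12). λ = (12 - 8)/(10 - 12) ≡ 4/15 mod 17. 15⁻¹ ≡ 8 (mod 17), so λ ≡ 15.
  x = λ² - 12 - 10 = 225 - 22 ≡ 16; y = λ·(12 - 16) - 8 ≡ 0. → (16, 0)
4P: (16, 0) + (10, 12). λ = (12 - 0)/(10 - 16) ≡ 12/11 mod 17. 11⁻¹ ≡ 14 (mod 17) since 11·14 = 154 ≡ 1, so λ ≡ 15.
  x = λ² - 16 - 10 = 225 - 26 ≡ 12; y = λ·(16 - 12) - 0 ≡ 9. → (12, 9)
4P = (12, 9).
Finally 4P + Q:
(12, 9) + (7, 11). λ = (11 - 9)/(7 - 12) ≡ 2/12 mod 17. 12⁻¹ ≡ 10 (mod 17), so λ ≡ 3.
  x = λ² - 12 - 7 = 9 - 19 ≡ 7; y = λ·(12 - 7) - 9 ≡ 6. → (7, 6)

(7, 6)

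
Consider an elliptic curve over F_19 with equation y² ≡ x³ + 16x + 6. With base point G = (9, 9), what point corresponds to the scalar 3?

Repeated addition: build up to 3G.
2G: tangent at (9, 9): λ = (3·9² + 16)/(2·9) ≡ 12/18. 18⁻¹ ≡ 18 (mod 19), so λ ≡ 12·18 ≡ 7.
  x = λ² - 9 - 9 = 49 - 18 ≡ 12; y = λ·(9 - 12) - 9 ≡ 8. → (12, 8)
3G: (12, 8) + (9, 9). λ = (9 - 8)/(9 - 12) ≡ 1/16 mod 19. 16⁻¹ ≡ 6 (mod 19), so λ ≡ 6.
  x = λ² - 12 - 9 = 36 - 21 ≡ 15; y = λ·(12 - 15) - 8 ≡ 12. → (15, 12)

(15, 12)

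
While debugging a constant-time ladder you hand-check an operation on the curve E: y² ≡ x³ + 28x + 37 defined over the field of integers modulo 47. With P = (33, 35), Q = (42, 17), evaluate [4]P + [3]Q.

(32, 40)

First 4P:
Double-and-add on 4 = (100)₂. Start with P = (33, 35) for the leading 1-bit.
double: tangent at (33, 35): λ = (3·33² + 28)/(2·35) ≡ 5/23. 23⁻¹ ≡ 45 (mod 47) since 23·45 = 1035 ≡ 1, so λ ≡ 5·45 ≡ 37.
  x = λ² - 33 - 33 = 1369 - 66 ≡ 34; y = λ·(33 - 34) - 35 ≡ 22. → (34, 22)
double: tangent at (34, 22): λ = (3·34² + 28)/(2·22) ≡ 18/44. 44⁻¹ ≡ 31 (mod 47), so λ ≡ 18·31 ≡ 41.
  x = λ² - 34 - 34 = 1681 - 68 ≡ 15; y = λ·(34 - 15) - 22 ≡ 5. → (15, 5)
4P = (15, 5).
Next 3Q:
Repeated addition: build up to 3Q.
2Q: tangent at (42, 17): λ = (3·42² + 28)/(2·17) ≡ 9/34. 34⁻¹ ≡ 18 (mod 47) since 34·18 = 612 ≡ 1, so λ ≡ 9·18 ≡ 21.
  x = λ² - 42 - 42 = 441 - 84 ≡ 28; y = λ·(42 - 28) - 17 ≡ 42. → (28, 42)
3Q: (28, 42) + (42, 17). λ = (17 - 42)/(42 - 28) ≡ 22/14 mod 47. 14⁻¹ ≡ 37 (mod 47), so λ ≡ 15.
  x = λ² - 28 - 42 = 225 - 70 ≡ 14; y = λ·(28 - 14) - 42 ≡ 27. → (14, 27)
3Q = (14, 27).
Finally 4P + 3Q:
(15, 5) + (14, 27). λ = (27 - 5)/(14 - 15) ≡ 22/46 mod 47. 46⁻¹ ≡ 46 (mod 47), so λ ≡ 25.
  x = λ² - 15 - 14 = 625 - 29 ≡ 32; y = λ·(15 - 32) - 5 ≡ 40. → (32, 40)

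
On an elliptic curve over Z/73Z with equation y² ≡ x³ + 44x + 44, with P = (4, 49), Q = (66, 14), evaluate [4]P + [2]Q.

(9, 1)

First 4P:
Double-and-add on 4 = (100)₂. Start with P = (4, 49) for the leading 1-bit.
double: tangent at (4, 49): λ = (3·4² + 44)/(2·49) ≡ 19/25. 25⁻¹ ≡ 38 (mod 73), so λ ≡ 19·38 ≡ 65.
  x = λ² - 4 - 4 = 4225 - 8 ≡ 56; y = λ·(4 - 56) - 49 ≡ 2. → (56, 2)
double: tangent at (56, 2): λ = (3·56² + 44)/(2·2) ≡ 35/4. 4⁻¹ ≡ 55 (mod 73), so λ ≡ 35·55 ≡ 27.
  x = λ² - 56 - 56 = 729 - 112 ≡ 33; y = λ·(56 - 33) - 2 ≡ 35. → (33, 35)
4P = (33, 35).
Next 2Q:
Repeated addition: build up to 2Q.
2Q: tangent at (66, 14): λ = (3·66² + 44)/(2·14) ≡ 45/28. 28⁻¹ ≡ 60 (mod 73), so λ ≡ 45·60 ≡ 72.
  x = λ² - 66 - 66 = 5184 - 132 ≡ 15; y = λ·(66 - 15) - 14 ≡ 8. → (15, 8)
2Q = (15, 8).
Finally 4P + 2Q:
(33, 35) + (15, 8). λ = (8 - 35)/(15 - 33) ≡ 46/55 mod 73. 55⁻¹ ≡ 4 (mod 73), so λ ≡ 38.
  x = λ² - 33 - 15 = 1444 - 48 ≡ 9; y = λ·(33 - 9) - 35 ≡ 1. → (9, 1)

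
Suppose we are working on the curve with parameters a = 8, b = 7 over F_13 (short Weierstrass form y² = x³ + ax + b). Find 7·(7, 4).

Write Q = (7, 4).
Double-and-add on 7 = (111)₂. Start with Q = (7, 4) for the leading 1-bit.
double: tangent at (7, 4): λ = (3·7² + 8)/(2·4) ≡ 12/8. 8⁻¹ ≡ 5 (mod 13), so λ ≡ 12·5 ≡ 8.
  x = λ² - 7 - 7 = 64 - 14 ≡ 11; y = λ·(7 - 11) - 4 ≡ 3. → (11, 3)
add Q: (11, 3) + (7, 4). λ = (4 - 3)/(7 - 11) ≡ 1/9 mod 13. 9⁻¹ ≡ 3 (mod 13) since 9·3 = 27 ≡ 1, so λ ≡ 3.
  x = λ² - 11 - 7 = 9 - 18 ≡ 4; y = λ·(11 - 4) - 3 ≡ 5. → (4, 5)
double: tangent at (4, 5): λ = (3·4² + 8)/(2·5) ≡ 4/10. 10⁻¹ ≡ 4 (mod 13) since 10·4 = 40 ≡ 1, so λ ≡ 4·4 ≡ 3.
  x = λ² - 4 - 4 = 9 - 8 ≡ 1; y = λ·(4 - 1) - 5 ≡ 4. → (1, 4)
add Q: (1, 4) + (7, 4). λ = (4 - 4)/(7 - 1) ≡ 0/6 mod 13. 6⁻¹ ≡ 11 (mod 13), so λ ≡ 0.
  x = λ² - 1 - 7 = 0 - 8 ≡ 5; y = λ·(1 - 5) - 4 ≡ 9. → (5, 9)

(5, 9)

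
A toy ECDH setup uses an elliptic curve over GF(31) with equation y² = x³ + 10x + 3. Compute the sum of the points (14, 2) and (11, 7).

(14, 2) + (11, 7). λ = (7 - 2)/(11 - 14) ≡ 5/28 mod 31. 28⁻¹ ≡ 10 (mod 31), so λ ≡ 19.
  x = λ² - 14 - 11 = 361 - 25 ≡ 26; y = λ·(14 - 26) - 2 ≡ 18. → (26, 18)

(26, 18)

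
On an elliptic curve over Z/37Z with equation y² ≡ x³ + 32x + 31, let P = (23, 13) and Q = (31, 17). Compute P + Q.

(11, 30)

(23, 13) + (31, 17). λ = (17 - 13)/(31 - 23) ≡ 4/8 mod 37. 8⁻¹ ≡ 14 (mod 37) since 8·14 = 112 ≡ 1, so λ ≡ 19.
  x = λ² - 23 - 31 = 361 - 54 ≡ 11; y = λ·(23 - 11) - 13 ≡ 30. → (11, 30)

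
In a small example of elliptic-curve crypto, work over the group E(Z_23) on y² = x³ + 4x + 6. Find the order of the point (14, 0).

2P: (14, 0) + (14, 0): same x and y₁ ≡ -y₂, so the sum is O.
2P = O, so the order is 2.

2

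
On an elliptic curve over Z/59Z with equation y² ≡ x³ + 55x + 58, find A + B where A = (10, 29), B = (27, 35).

(10, 29) + (27, 35). λ = (35 - 29)/(27 - 10) ≡ 6/17 mod 59. 17⁻¹ ≡ 7 (mod 59), so λ ≡ 42.
  x = λ² - 10 - 27 = 1764 - 37 ≡ 16; y = λ·(10 - 16) - 29 ≡ 14. → (16, 14)

(16, 14)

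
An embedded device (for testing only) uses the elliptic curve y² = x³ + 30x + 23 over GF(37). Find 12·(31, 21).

Write Q = (31, 21).
Double-and-add on 12 = (1100)₂. Start with Q = (31, 21) for the leading 1-bit.
double: tangent at (31, 21): λ = (3·31² + 30)/(2·21) ≡ 27/5. 5⁻¹ ≡ 15 (mod 37), so λ ≡ 27·15 ≡ 35.
  x = λ² - 31 - 31 = 1225 - 62 ≡ 16; y = λ·(31 - 16) - 21 ≡ 23. → (16, 23)
add Q: (16, 23) + (31, 21). λ = (21 - 23)/(31 - 16) ≡ 35/15 mod 37. 15⁻¹ ≡ 5 (mod 37) since 15·5 = 75 ≡ 1, so λ ≡ 27.
  x = λ² - 16 - 31 = 729 - 47 ≡ 16; y = λ·(16 - 16) - 23 ≡ 14. → (16, 14)
double: tangent at (16, 14): λ = (3·16² + 30)/(2·14) ≡ 21/28. 28⁻¹ ≡ 4 (mod 37) since 28·4 = 112 ≡ 1, so λ ≡ 21·4 ≡ 10.
  x = λ² - 16 - 16 = 100 - 32 ≡ 31; y = λ·(16 - 31) - 14 ≡ 21. → (31, 21)
double: tangent at (31, 21): λ = (3·31² + 30)/(2·21) ≡ 27/5. 5⁻¹ ≡ 15 (mod 37) since 5·15 = 75 ≡ 1, so λ ≡ 27·15 ≡ 35.
  x = λ² - 31 - 31 = 1225 - 62 ≡ 16; y = λ·(31 - 16) - 21 ≡ 23. → (16, 23)

(16, 23)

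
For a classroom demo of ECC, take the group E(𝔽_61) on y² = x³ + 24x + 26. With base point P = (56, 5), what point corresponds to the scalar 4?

(32, 16)

Double-and-add on 4 = (100)₂. Start with P = (56, 5) for the leading 1-bit.
double: tangent at (56, 5): λ = (3·56² + 24)/(2·5) ≡ 38/10. 10⁻¹ ≡ 55 (mod 61) since 10·55 = 550 ≡ 1, so λ ≡ 38·55 ≡ 16.
  x = λ² - 56 - 56 = 256 - 112 ≡ 22; y = λ·(56 - 22) - 5 ≡ 51. → (22, 51)
double: tangent at (22, 51): λ = (3·22² + 24)/(2·51) ≡ 12/41. 41⁻¹ ≡ 3 (mod 61) since 41·3 = 123 ≡ 1, so λ ≡ 12·3 ≡ 36.
  x = λ² - 22 - 22 = 1296 - 44 ≡ 32; y = λ·(22 - 32) - 51 ≡ 16. → (32, 16)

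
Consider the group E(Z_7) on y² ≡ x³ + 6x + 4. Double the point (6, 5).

tangent at (6, 5): λ = (3·6² + 6)/(2·5) ≡ 2/3. 3⁻¹ ≡ 5 (mod 7), so λ ≡ 2·5 ≡ 3.
  x = λ² - 6 - 6 = 9 - 12 ≡ 4; y = λ·(6 - 4) - 5 ≡ 1. → (4, 1)

(4, 1)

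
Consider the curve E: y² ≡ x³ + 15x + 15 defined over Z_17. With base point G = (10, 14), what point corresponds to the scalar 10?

(11, 7)

Repeated addition: build up to 10G.
2G: tangent at (10, 14): λ = (3·10² + 15)/(2·14) ≡ 9/11. 11⁻¹ ≡ 14 (mod 17), so λ ≡ 9·14 ≡ 7.
  x = λ² - 10 - 10 = 49 - 20 ≡ 12; y = λ·(10 - 12) - 14 ≡ 6. → (12, 6)
3G: (12, 6) + (10, 14). λ = (14 - 6)/(10 - 12) ≡ 8/15 mod 17. 15⁻¹ ≡ 8 (mod 17), so λ ≡ 13.
  x = λ² - 12 - 10 = 169 - 22 ≡ 11; y = λ·(12 - 11) - 6 ≡ 7. → (11, 7)
4G: (11, 7) + (10, 14). λ = (14 - 7)/(10 - 11) ≡ 7/16 mod 17. 16⁻¹ ≡ 16 (mod 17) since 16·16 = 256 ≡ 1, so λ ≡ 10.
  x = λ² - 11 - 10 = 100 - 21 ≡ 11; y = λ·(11 - 11) - 7 ≡ 10. → (11, 10)
5G: (11, 10) + (10, 14). λ = (14 - 10)/(10 - 11) ≡ 4/16 mod 17. 16⁻¹ ≡ 16 (mod 17) since 16·16 = 256 ≡ 1, so λ ≡ 13.
  x = λ² - 11 - 10 = 169 - 21 ≡ 12; y = λ·(11 - 12) - 10 ≡ 11. → (12, 11)
6G: (12, 11) + (10, 14). λ = (14 - 11)/(10 - 12) ≡ 3/15 mod 17. 15⁻¹ ≡ 8 (mod 17), so λ ≡ 7.
  x = λ² - 12 - 10 = 49 - 22 ≡ 10; y = λ·(12 - 10) - 11 ≡ 3. → (10, 3)
7G: (10, 3) + (10, 14): same x and y₁ ≡ -y₂, so the sum is ∞.
8G: ∞ + (10, 14) = (10, 14) (identity).
9G: tangent at (10, 14): λ = (3·10² + 15)/(2·14) ≡ 9/11. 11⁻¹ ≡ 14 (mod 17) since 11·14 = 154 ≡ 1, so λ ≡ 9·14 ≡ 7.
  x = λ² - 10 - 10 = 49 - 20 ≡ 12; y = λ·(10 - 12) - 14 ≡ 6. → (12, 6)
10G: (12, 6) + (10, 14). λ = (14 - 6)/(10 - 12) ≡ 8/15 mod 17. 15⁻¹ ≡ 8 (mod 17), so λ ≡ 13.
  x = λ² - 12 - 10 = 169 - 22 ≡ 11; y = λ·(12 - 11) - 6 ≡ 7. → (11, 7)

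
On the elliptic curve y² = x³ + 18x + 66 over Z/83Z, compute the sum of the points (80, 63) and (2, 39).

(80, 63) + (2, 39). λ = (39 - 63)/(2 - 80) ≡ 59/5 mod 83. 5⁻¹ ≡ 50 (mod 83), so λ ≡ 45.
  x = λ² - 80 - 2 = 2025 - 82 ≡ 34; y = λ·(80 - 34) - 63 ≡ 15. → (34, 15)

(34, 15)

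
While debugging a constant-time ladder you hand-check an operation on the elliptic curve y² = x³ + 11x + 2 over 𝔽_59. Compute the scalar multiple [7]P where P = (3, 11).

Double-and-add on 7 = (111)₂. Start with P = (3, 11) for the leading 1-bit.
double: tangent at (3, 11): λ = (3·3² + 11)/(2·11) ≡ 38/22. 22⁻¹ ≡ 51 (mod 59) since 22·51 = 1122 ≡ 1, so λ ≡ 38·51 ≡ 50.
  x = λ² - 3 - 3 = 2500 - 6 ≡ 16; y = λ·(3 - 16) - 11 ≡ 47. → (16, 47)
add P: (16, 47) + (3, 11). λ = (11 - 47)/(3 - 16) ≡ 23/46 mod 59. 46⁻¹ ≡ 9 (mod 59), so λ ≡ 30.
  x = λ² - 16 - 3 = 900 - 19 ≡ 55; y = λ·(16 - 55) - 47 ≡ 22. → (55, 22)
double: tangent at (55, 22): λ = (3·55² + 11)/(2·22) ≡ 0/44. 44⁻¹ ≡ 55 (mod 59) since 44·55 = 2420 ≡ 1, so λ ≡ 0·55 ≡ 0.
  x = λ² - 55 - 55 = 0 - 110 ≡ 8; y = λ·(55 - 8) - 22 ≡ 37. → (8, 37)
add P: (8, 37) + (3, 11). λ = (11 - 37)/(3 - 8) ≡ 33/54 mod 59. 54⁻¹ ≡ 47 (mod 59), so λ ≡ 17.
  x = λ² - 8 - 3 = 289 - 11 ≡ 42; y = λ·(8 - 42) - 37 ≡ 34. → (42, 34)

(42, 34)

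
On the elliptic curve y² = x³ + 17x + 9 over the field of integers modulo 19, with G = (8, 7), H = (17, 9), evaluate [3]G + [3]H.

(17, 9)

First 3G:
Repeated addition: build up to 3G.
2G: tangent at (8, 7): λ = (3·8² + 17)/(2·7) ≡ 0/14. 14⁻¹ ≡ 15 (mod 19), so λ ≡ 0·15 ≡ 0.
  x = λ² - 8 - 8 = 0 - 16 ≡ 3; y = λ·(8 - 3) - 7 ≡ 12. → (3, 12)
3G: (3, 12) + (8, 7). λ = (7 - 12)/(8 - 3) ≡ 14/5 mod 19. 5⁻¹ ≡ 4 (mod 19), so λ ≡ 18.
  x = λ² - 3 - 8 = 324 - 11 ≡ 9; y = λ·(3 - 9) - 12 ≡ 13. → (9, 13)
3G = (9, 13).
Next 3H:
Repeated addition: build up to 3H.
2H: tangent at (17, 9): λ = (3·17² + 17)/(2·9) ≡ 10/18. 18⁻¹ ≡ 18 (mod 19) since 18·18 = 324 ≡ 1, so λ ≡ 10·18 ≡ 9.
  x = λ² - 17 - 17 = 81 - 34 ≡ 9; y = λ·(17 - 9) - 9 ≡ 6. → (9, 6)
3H: (9, 6) + (17, 9). λ = (9 - 6)/(17 - 9) ≡ 3/8 mod 19. 8⁻¹ ≡ 12 (mod 19), so λ ≡ 17.
  x = λ² - 9 - 17 = 289 - 26 ≡ 16; y = λ·(9 - 16) - 6 ≡ 8. → (16, 8)
3H = (16, 8).
Finally 3G + 3H:
(9, 13) + (16, 8). λ = (8 - 13)/(16 - 9) ≡ 14/7 mod 19. 7⁻¹ ≡ 11 (mod 19), so λ ≡ 2.
  x = λ² - 9 - 16 = 4 - 25 ≡ 17; y = λ·(9 - 17) - 13 ≡ 9. → (17, 9)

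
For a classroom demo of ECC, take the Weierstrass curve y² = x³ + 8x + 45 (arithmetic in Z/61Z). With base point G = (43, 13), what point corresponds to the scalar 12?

(36, 18)

Double-and-add on 12 = (1100)₂. Start with G = (43, 13) for the leading 1-bit.
double: tangent at (43, 13): λ = (3·43² + 8)/(2·13) ≡ 4/26. 26⁻¹ ≡ 54 (mod 61), so λ ≡ 4·54 ≡ 33.
  x = λ² - 43 - 43 = 1089 - 86 ≡ 27; y = λ·(43 - 27) - 13 ≡ 27. → (27, 27)
add G: (27, 27) + (43, 13). λ = (13 - 27)/(43 - 27) ≡ 47/16 mod 61. 16⁻¹ ≡ 42 (mod 61), so λ ≡ 22.
  x = λ² - 27 - 43 = 484 - 70 ≡ 48; y = λ·(27 - 48) - 27 ≡ 60. → (48, 60)
double: tangent at (48, 60): λ = (3·48² + 8)/(2·60) ≡ 27/59. 59⁻¹ ≡ 30 (mod 61), so λ ≡ 27·30 ≡ 17.
  x = λ² - 48 - 48 = 289 - 96 ≡ 10; y = λ·(48 - 10) - 60 ≡ 37. → (10, 37)
double: tangent at (10, 37): λ = (3·10² + 8)/(2·37) ≡ 3/13. 13⁻¹ ≡ 47 (mod 61), so λ ≡ 3·47 ≡ 19.
  x = λ² - 10 - 10 = 361 - 20 ≡ 36; y = λ·(10 - 36) - 37 ≡ 18. → (36, 18)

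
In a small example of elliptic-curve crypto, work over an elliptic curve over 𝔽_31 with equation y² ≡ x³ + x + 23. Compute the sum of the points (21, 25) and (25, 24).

(18, 13)

(21, 25) + (25, 24). λ = (24 - 25)/(25 - 21) ≡ 30/4 mod 31. 4⁻¹ ≡ 8 (mod 31), so λ ≡ 23.
  x = λ² - 21 - 25 = 529 - 46 ≡ 18; y = λ·(21 - 18) - 25 ≡ 13. → (18, 13)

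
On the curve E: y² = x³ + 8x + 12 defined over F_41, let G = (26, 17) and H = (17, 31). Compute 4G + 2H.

(1, 29)

First 4G:
Repeated addition: build up to 4G.
2G: tangent at (26, 17): λ = (3·26² + 8)/(2·17) ≡ 27/34. 34⁻¹ ≡ 35 (mod 41) since 34·35 = 1190 ≡ 1, so λ ≡ 27·35 ≡ 2.
  x = λ² - 26 - 26 = 4 - 52 ≡ 34; y = λ·(26 - 34) - 17 ≡ 8. → (34, 8)
3G: (34, 8) + (26, 17). λ = (17 - 8)/(26 - 34) ≡ 9/33 mod 41. 33⁻¹ ≡ 5 (mod 41), so λ ≡ 4.
  x = λ² - 34 - 26 = 16 - 60 ≡ 38; y = λ·(34 - 38) - 8 ≡ 17. → (38, 17)
4G: (38, 17) + (26, 17). λ = (17 - 17)/(26 - 38) ≡ 0/29 mod 41. 29⁻¹ ≡ 17 (mod 41) since 29·17 = 493 ≡ 1, so λ ≡ 0.
  x = λ² - 38 - 26 = 0 - 64 ≡ 18; y = λ·(38 - 18) - 17 ≡ 24. → (18, 24)
4G = (18, 24).
Next 2H:
Repeated addition: build up to 2H.
2H: tangent at (17, 31): λ = (3·17² + 8)/(2·31) ≡ 14/21. 21⁻¹ ≡ 2 (mod 41), so λ ≡ 14·2 ≡ 28.
  x = λ² - 17 - 17 = 784 - 34 ≡ 12; y = λ·(17 - 12) - 31 ≡ 27. → (12, 27)
2H = (12, 27).
Finally 4G + 2H:
(18, 24) + (12, 27). λ = (27 - 24)/(12 - 18) ≡ 3/35 mod 41. 35⁻¹ ≡ 34 (mod 41) since 35·34 = 1190 ≡ 1, so λ ≡ 20.
  x = λ² - 18 - 12 = 400 - 30 ≡ 1; y = λ·(18 - 1) - 24 ≡ 29. → (1, 29)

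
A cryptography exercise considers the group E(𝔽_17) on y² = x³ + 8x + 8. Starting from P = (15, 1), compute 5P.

Repeated addition: build up to 5P.
2P: tangent at (15, 1): λ = (3·15² + 8)/(2·1) ≡ 3/2. 2⁻¹ ≡ 9 (mod 17), so λ ≡ 3·9 ≡ 10.
  x = λ² - 15 - 15 = 100 - 30 ≡ 2; y = λ·(15 - 2) - 1 ≡ 10. → (2, 10)
3P: (2, 10) + (15, 1). λ = (1 - 10)/(15 - 2) ≡ 8/13 mod 17. 13⁻¹ ≡ 4 (mod 17), so λ ≡ 15.
  x = λ² - 2 - 15 = 225 - 17 ≡ 4; y = λ·(2 - 4) - 10 ≡ 11. → (4, 11)
4P: (4, 11) + (15, 1). λ = (1 - 11)/(15 - 4) ≡ 7/11 mod 17. 11⁻¹ ≡ 14 (mod 17), so λ ≡ 13.
  x = λ² - 4 - 15 = 169 - 19 ≡ 14; y = λ·(4 - 14) - 11 ≡ 12. → (14, 12)
5P: (14, 12) + (15, 1). λ = (1 - 12)/(15 - 14) ≡ 6/1 mod 17. 1⁻¹ ≡ 1 (mod 17) since 1·1 = 1 ≡ 1, so λ ≡ 6.
  x = λ² - 14 - 15 = 36 - 29 ≡ 7; y = λ·(14 - 7) - 12 ≡ 13. → (7, 13)

(7, 13)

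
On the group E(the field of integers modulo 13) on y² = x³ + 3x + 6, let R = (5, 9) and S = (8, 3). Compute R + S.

(5, 9) + (8, 3). λ = (3 - 9)/(8 - 5) ≡ 7/3 mod 13. 3⁻¹ ≡ 9 (mod 13), so λ ≡ 11.
  x = λ² - 5 - 8 = 121 - 13 ≡ 4; y = λ·(5 - 4) - 9 ≡ 2. → (4, 2)

(4, 2)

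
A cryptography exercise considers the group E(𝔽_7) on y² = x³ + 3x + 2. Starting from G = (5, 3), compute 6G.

O

Double-and-add on 6 = (110)₂. Start with G = (5, 3) for the leading 1-bit.
double: tangent at (5, 3): λ = (3·5² + 3)/(2·3) ≡ 1/6. 6⁻¹ ≡ 6 (mod 7), so λ ≡ 1·6 ≡ 6.
  x = λ² - 5 - 5 = 36 - 10 ≡ 5; y = λ·(5 - 5) - 3 ≡ 4. → (5, 4)
add G: (5, 4) + (5, 3): same x and y₁ ≡ -y₂, so the sum is O.
double: O + O = O (identity).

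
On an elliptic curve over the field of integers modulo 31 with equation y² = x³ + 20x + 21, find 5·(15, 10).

(7, 16)

Write P = (15, 10).
Double-and-add on 5 = (101)₂. Start with P = (15, 10) for the leading 1-bit.
double: tangent at (15, 10): λ = (3·15² + 20)/(2·10) ≡ 13/20. 20⁻¹ ≡ 14 (mod 31), so λ ≡ 13·14 ≡ 27.
  x = λ² - 15 - 15 = 729 - 30 ≡ 17; y = λ·(15 - 17) - 10 ≡ 29. → (17, 29)
double: tangent at (17, 29): λ = (3·17² + 20)/(2·29) ≡ 19/27. 27⁻¹ ≡ 23 (mod 31) since 27·23 = 621 ≡ 1, so λ ≡ 19·23 ≡ 3.
  x = λ² - 17 - 17 = 9 - 34 ≡ 6; y = λ·(17 - 6) - 29 ≡ 4. → (6, 4)
add P: (6, 4) + (15, 10). λ = (10 - 4)/(15 - 6) ≡ 6/9 mod 31. 9⁻¹ ≡ 7 (mod 31), so λ ≡ 11.
  x = λ² - 6 - 15 = 121 - 21 ≡ 7; y = λ·(6 - 7) - 4 ≡ 16. → (7, 16)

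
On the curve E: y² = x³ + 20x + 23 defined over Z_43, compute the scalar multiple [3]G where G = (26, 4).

(19, 34)

Repeated addition: build up to 3G.
2G: tangent at (26, 4): λ = (3·26² + 20)/(2·4) ≡ 27/8. 8⁻¹ ≡ 27 (mod 43), so λ ≡ 27·27 ≡ 41.
  x = λ² - 26 - 26 = 1681 - 52 ≡ 38; y = λ·(26 - 38) - 4 ≡ 20. → (38, 20)
3G: (38, 20) + (26, 4). λ = (4 - 20)/(26 - 38) ≡ 27/31 mod 43. 31⁻¹ ≡ 25 (mod 43) since 31·25 = 775 ≡ 1, so λ ≡ 30.
  x = λ² - 38 - 26 = 900 - 64 ≡ 19; y = λ·(38 - 19) - 20 ≡ 34. → (19, 34)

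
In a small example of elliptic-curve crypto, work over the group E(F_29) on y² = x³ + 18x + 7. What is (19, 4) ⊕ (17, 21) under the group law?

(0, 23)

(19, 4) + (17, 21). λ = (21 - 4)/(17 - 19) ≡ 17/27 mod 29. 27⁻¹ ≡ 14 (mod 29), so λ ≡ 6.
  x = λ² - 19 - 17 = 36 - 36 ≡ 0; y = λ·(19 - 0) - 4 ≡ 23. → (0, 23)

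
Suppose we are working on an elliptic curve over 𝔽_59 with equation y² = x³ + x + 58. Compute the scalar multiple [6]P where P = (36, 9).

Repeated addition: build up to 6P.
2P: tangent at (36, 9): λ = (3·36² + 1)/(2·9) ≡ 54/18. 18⁻¹ ≡ 23 (mod 59), so λ ≡ 54·23 ≡ 3.
  x = λ² - 36 - 36 = 9 - 72 ≡ 55; y = λ·(36 - 55) - 9 ≡ 52. → (55, 52)
3P: (55, 52) + (36, 9). λ = (9 - 52)/(36 - 55) ≡ 16/40 mod 59. 40⁻¹ ≡ 31 (mod 59), so λ ≡ 24.
  x = λ² - 55 - 36 = 576 - 91 ≡ 13; y = λ·(55 - 13) - 52 ≡ 12. → (13, 12)
4P: (13, 12) + (36, 9). λ = (9 - 12)/(36 - 13) ≡ 56/23 mod 59. 23⁻¹ ≡ 18 (mod 59), so λ ≡ 5.
  x = λ² - 13 - 36 = 25 - 49 ≡ 35; y = λ·(13 - 35) - 12 ≡ 55. → (35, 55)
5P: (35, 55) + (36, 9). λ = (9 - 55)/(36 - 35) ≡ 13/1 mod 59. 1⁻¹ ≡ 1 (mod 59) since 1·1 = 1 ≡ 1, so λ ≡ 13.
  x = λ² - 35 - 36 = 169 - 71 ≡ 39; y = λ·(35 - 39) - 55 ≡ 11. → (39, 11)
6P: (39, 11) + (36, 9). λ = (9 - 11)/(36 - 39) ≡ 57/56 mod 59. 56⁻¹ ≡ 39 (mod 59), so λ ≡ 40.
  x = λ² - 39 - 36 = 1600 - 75 ≡ 50; y = λ·(39 - 50) - 11 ≡ 21. → (50, 21)

(50, 21)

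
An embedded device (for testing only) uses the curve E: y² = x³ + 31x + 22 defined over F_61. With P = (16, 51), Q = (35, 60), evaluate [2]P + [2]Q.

First 2P:
Repeated addition: build up to 2P.
2P: tangent at (16, 51): λ = (3·16² + 31)/(2·51) ≡ 6/41. 41⁻¹ ≡ 3 (mod 61), so λ ≡ 6·3 ≡ 18.
  x = λ² - 16 - 16 = 324 - 32 ≡ 48; y = λ·(16 - 48) - 51 ≡ 44. → (48, 44)
2P = (48, 44).
Next 2Q:
Repeated addition: build up to 2Q.
2Q: tangent at (35, 60): λ = (3·35² + 31)/(2·60) ≡ 46/59. 59⁻¹ ≡ 30 (mod 61), so λ ≡ 46·30 ≡ 38.
  x = λ² - 35 - 35 = 1444 - 70 ≡ 32; y = λ·(35 - 32) - 60 ≡ 54. → (32, 54)
2Q = (32, 54).
Finally 2P + 2Q:
(48, 44) + (32, 54). λ = (54 - 44)/(32 - 48) ≡ 10/45 mod 61. 45⁻¹ ≡ 19 (mod 61), so λ ≡ 7.
  x = λ² - 48 - 32 = 49 - 80 ≡ 30; y = λ·(48 - 30) - 44 ≡ 21. → (30, 21)

(30, 21)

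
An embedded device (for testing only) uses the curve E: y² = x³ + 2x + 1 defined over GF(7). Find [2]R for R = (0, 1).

tangent at (0, 1): λ = (3·0² + 2)/(2·1) ≡ 2/2. 2⁻¹ ≡ 4 (mod 7), so λ ≡ 2·4 ≡ 1.
  x = λ² - 0 - 0 = 1 - 0 ≡ 1; y = λ·(0 - 1) - 1 ≡ 5. → (1, 5)

(1, 5)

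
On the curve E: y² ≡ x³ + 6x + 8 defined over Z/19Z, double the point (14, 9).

tangent at (14, 9): λ = (3·14² + 6)/(2·9) ≡ 5/18. 18⁻¹ ≡ 18 (mod 19), so λ ≡ 5·18 ≡ 14.
  x = λ² - 14 - 14 = 196 - 28 ≡ 16; y = λ·(14 - 16) - 9 ≡ 1. → (16, 1)

(16, 1)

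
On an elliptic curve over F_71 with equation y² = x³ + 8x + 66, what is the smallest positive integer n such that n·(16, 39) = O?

7

2P: tangent at (16, 39): λ = (3·16² + 8)/(2·39) ≡ 66/7. 7⁻¹ ≡ 61 (mod 71), so λ ≡ 66·61 ≡ 50.
  x = λ² - 16 - 16 = 2500 - 32 ≡ 54; y = λ·(16 - 54) - 39 ≡ 49. → (54, 49)
3P: (54, 49) + (16, 39). λ = (39 - 49)/(16 - 54) ≡ 61/33 mod 71. 33⁻¹ ≡ 28 (mod 71) since 33·28 = 924 ≡ 1, so λ ≡ 4.
  x = λ² - 54 - 16 = 16 - 70 ≡ 17; y = λ·(54 - 17) - 49 ≡ 28. → (17, 28)
4P: (17, 28) + (16, 39). λ = (39 - 28)/(16 - 17) ≡ 11/70 mod 71. 70⁻¹ ≡ 70 (mod 71) since 70·70 = 4900 ≡ 1, so λ ≡ 60.
  x = λ² - 17 - 16 = 3600 - 33 ≡ 17; y = λ·(17 - 17) - 28 ≡ 43. → (17, 43)
5P: (17, 43) + (16, 39). λ = (39 - 43)/(16 - 17) ≡ 67/70 mod 71. 70⁻¹ ≡ 70 (mod 71), so λ ≡ 4.
  x = λ² - 17 - 16 = 16 - 33 ≡ 54; y = λ·(17 - 54) - 43 ≡ 22. → (54, 22)
6P: (54, 22) + (16, 39). λ = (39 - 22)/(16 - 54) ≡ 17/33 mod 71. 33⁻¹ ≡ 28 (mod 71), so λ ≡ 50.
  x = λ² - 54 - 16 = 2500 - 70 ≡ 16; y = λ·(54 - 16) - 22 ≡ 32. → (16, 32)
7P: (16, 32) + (16, 39): same x and y₁ ≡ -y₂, so the sum is O.
7P = O, so the order is 7.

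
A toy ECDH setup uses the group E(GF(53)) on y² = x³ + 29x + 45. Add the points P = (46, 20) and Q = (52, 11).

(50, 39)

(46, 20) + (52, 11). λ = (11 - 20)/(52 - 46) ≡ 44/6 mod 53. 6⁻¹ ≡ 9 (mod 53), so λ ≡ 25.
  x = λ² - 46 - 52 = 625 - 98 ≡ 50; y = λ·(46 - 50) - 20 ≡ 39. → (50, 39)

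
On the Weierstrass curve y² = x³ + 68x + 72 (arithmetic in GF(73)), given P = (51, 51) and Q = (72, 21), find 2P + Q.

(23, 15)

First 2P:
Repeated addition: build up to 2P.
2P: tangent at (51, 51): λ = (3·51² + 68)/(2·51) ≡ 60/29. 29⁻¹ ≡ 68 (mod 73), so λ ≡ 60·68 ≡ 65.
  x = λ² - 51 - 51 = 4225 - 102 ≡ 35; y = λ·(51 - 35) - 51 ≡ 40. → (35, 40)
2P = (35, 40).
Finally 2P + Q:
(35, 40) + (72, 21). λ = (21 - 40)/(72 - 35) ≡ 54/37 mod 73. 37⁻¹ ≡ 2 (mod 73) since 37·2 = 74 ≡ 1, so λ ≡ 35.
  x = λ² - 35 - 72 = 1225 - 107 ≡ 23; y = λ·(35 - 23) - 40 ≡ 15. → (23, 15)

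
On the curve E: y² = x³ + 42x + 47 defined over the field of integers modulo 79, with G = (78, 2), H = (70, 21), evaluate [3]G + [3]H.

First 3G:
Repeated addition: build up to 3G.
2G: tangent at (78, 2): λ = (3·78² + 42)/(2·2) ≡ 45/4. 4⁻¹ ≡ 20 (mod 79) since 4·20 = 80 ≡ 1, so λ ≡ 45·20 ≡ 31.
  x = λ² - 78 - 78 = 961 - 156 ≡ 15; y = λ·(78 - 15) - 2 ≡ 55. → (15, 55)
3G: (15, 55) + (78, 2). λ = (2 - 55)/(78 - 15) ≡ 26/63 mod 79. 63⁻¹ ≡ 74 (mod 79), so λ ≡ 28.
  x = λ² - 15 - 78 = 784 - 93 ≡ 59; y = λ·(15 - 59) - 55 ≡ 56. → (59, 56)
3G = (59, 56).
Next 3H:
Repeated addition: build up to 3H.
2H: tangent at (70, 21): λ = (3·70² + 42)/(2·21) ≡ 48/42. 42⁻¹ ≡ 32 (mod 79) since 42·32 = 1344 ≡ 1, so λ ≡ 48·32 ≡ 35.
  x = λ² - 70 - 70 = 1225 - 140 ≡ 58; y = λ·(70 - 58) - 21 ≡ 4. → (58, 4)
3H: (58, 4) + (70, 21). λ = (21 - 4)/(70 - 58) ≡ 17/12 mod 79. 12⁻¹ ≡ 33 (mod 79), so λ ≡ 8.
  x = λ² - 58 - 70 = 64 - 128 ≡ 15; y = λ·(58 - 15) - 4 ≡ 24. → (15, 24)
3H = (15, 24).
Finally 3G + 3H:
(59, 56) + (15, 24). λ = (24 - 56)/(15 - 59) ≡ 47/35 mod 79. 35⁻¹ ≡ 70 (mod 79), so λ ≡ 51.
  x = λ² - 59 - 15 = 2601 - 74 ≡ 78; y = λ·(59 - 78) - 56 ≡ 2. → (78, 2)

(78, 2)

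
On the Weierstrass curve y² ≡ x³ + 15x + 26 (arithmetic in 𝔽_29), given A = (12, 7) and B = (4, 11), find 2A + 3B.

O

First 2A:
Repeated addition: build up to 2A.
2A: tangent at (12, 7): λ = (3·12² + 15)/(2·7) ≡ 12/14. 14⁻¹ ≡ 27 (mod 29), so λ ≡ 12·27 ≡ 5.
  x = λ² - 12 - 12 = 25 - 24 ≡ 1; y = λ·(12 - 1) - 7 ≡ 19. → (1, 19)
2A = (1, 19).
Next 3B:
Repeated addition: build up to 3B.
2B: tangent at (4, 11): λ = (3·4² + 15)/(2·11) ≡ 5/22. 22⁻¹ ≡ 4 (mod 29) since 22·4 = 88 ≡ 1, so λ ≡ 5·4 ≡ 20.
  x = λ² - 4 - 4 = 400 - 8 ≡ 15; y = λ·(4 - 15) - 11 ≡ 1. → (15, 1)
3B: (15, 1) + (4, 11). λ = (11 - 1)/(4 - 15) ≡ 10/18 mod 29. 18⁻¹ ≡ 21 (mod 29) since 18·21 = 378 ≡ 1, so λ ≡ 7.
  x = λ² - 15 - 4 = 49 - 19 ≡ 1; y = λ·(15 - 1) - 1 ≡ 10. → (1, 10)
3B = (1, 10).
Finally 2A + 3B:
(1, 19) + (1, 10): same x and y₁ ≡ -y₂, so the sum is ∞.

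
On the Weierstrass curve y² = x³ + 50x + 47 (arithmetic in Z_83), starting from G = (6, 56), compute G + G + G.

(51, 37)

Repeated addition: build up to 3G.
2G: tangent at (6, 56): λ = (3·6² + 50)/(2·56) ≡ 75/29. 29⁻¹ ≡ 63 (mod 83) since 29·63 = 1827 ≡ 1, so λ ≡ 75·63 ≡ 77.
  x = λ² - 6 - 6 = 5929 - 12 ≡ 24; y = λ·(6 - 24) - 56 ≡ 52. → (24, 52)
3G: (24, 52) + (6, 56). λ = (56 - 52)/(6 - 24) ≡ 4/65 mod 83. 65⁻¹ ≡ 23 (mod 83) since 65·23 = 1495 ≡ 1, so λ ≡ 9.
  x = λ² - 24 - 6 = 81 - 30 ≡ 51; y = λ·(24 - 51) - 52 ≡ 37. → (51, 37)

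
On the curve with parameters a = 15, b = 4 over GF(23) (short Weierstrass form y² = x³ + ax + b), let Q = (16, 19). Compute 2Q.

tangent at (16, 19): λ = (3·16² + 15)/(2·19) ≡ 1/15. 15⁻¹ ≡ 20 (mod 23) since 15·20 = 300 ≡ 1, so λ ≡ 1·20 ≡ 20.
  x = λ² - 16 - 16 = 400 - 32 ≡ 0; y = λ·(16 - 0) - 19 ≡ 2. → (0, 2)

(0, 2)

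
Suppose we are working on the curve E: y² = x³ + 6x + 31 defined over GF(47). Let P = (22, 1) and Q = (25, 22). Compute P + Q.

(22, 1) + (25, 22). λ = (22 - 1)/(25 - 22) ≡ 21/3 mod 47. 3⁻¹ ≡ 16 (mod 47), so λ ≡ 7.
  x = λ² - 22 - 25 = 49 - 47 ≡ 2; y = λ·(22 - 2) - 1 ≡ 45. → (2, 45)

(2, 45)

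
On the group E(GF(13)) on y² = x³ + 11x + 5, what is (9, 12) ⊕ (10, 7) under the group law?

(9, 12) + (10, 7). λ = (7 - 12)/(10 - 9) ≡ 8/1 mod 13. 1⁻¹ ≡ 1 (mod 13), so λ ≡ 8.
  x = λ² - 9 - 10 = 64 - 19 ≡ 6; y = λ·(9 - 6) - 12 ≡ 12. → (6, 12)

(6, 12)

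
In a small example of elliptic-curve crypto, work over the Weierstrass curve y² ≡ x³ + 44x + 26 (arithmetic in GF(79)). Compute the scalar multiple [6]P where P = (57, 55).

(5, 23)

Double-and-add on 6 = (110)₂. Start with P = (57, 55) for the leading 1-bit.
double: tangent at (57, 55): λ = (3·57² + 44)/(2·55) ≡ 74/31. 31⁻¹ ≡ 51 (mod 79) since 31·51 = 1581 ≡ 1, so λ ≡ 74·51 ≡ 61.
  x = λ² - 57 - 57 = 3721 - 114 ≡ 52; y = λ·(57 - 52) - 55 ≡ 13. → (52, 13)
add P: (52, 13) + (57, 55). λ = (55 - 13)/(57 - 52) ≡ 42/5 mod 79. 5⁻¹ ≡ 16 (mod 79), so λ ≡ 40.
  x = λ² - 52 - 57 = 1600 - 109 ≡ 69; y = λ·(52 - 69) - 13 ≡ 18. → (69, 18)
double: tangent at (69, 18): λ = (3·69² + 44)/(2·18) ≡ 28/36. 36⁻¹ ≡ 11 (mod 79), so λ ≡ 28·11 ≡ 71.
  x = λ² - 69 - 69 = 5041 - 138 ≡ 5; y = λ·(69 - 5) - 18 ≡ 23. → (5, 23)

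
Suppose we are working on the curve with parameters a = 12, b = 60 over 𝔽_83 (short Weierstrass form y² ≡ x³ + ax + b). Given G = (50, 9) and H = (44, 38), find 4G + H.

First 4G:
Repeated addition: build up to 4G.
2G: tangent at (50, 9): λ = (3·50² + 12)/(2·9) ≡ 42/18. 18⁻¹ ≡ 60 (mod 83) since 18·60 = 1080 ≡ 1, so λ ≡ 42·60 ≡ 30.
  x = λ² - 50 - 50 = 900 - 100 ≡ 53; y = λ·(50 - 53) - 9 ≡ 67. → (53, 67)
3G: (53, 67) + (50, 9). λ = (9 - 67)/(50 - 53) ≡ 25/80 mod 83. 80⁻¹ ≡ 55 (mod 83) since 80·55 = 4400 ≡ 1, so λ ≡ 47.
  x = λ² - 53 - 50 = 2209 - 103 ≡ 31; y = λ·(53 - 31) - 67 ≡ 54. → (31, 54)
4G: (31, 54) + (50, 9). λ = (9 - 54)/(50 - 31) ≡ 38/19 mod 83. 19⁻¹ ≡ 35 (mod 83) since 19·35 = 665 ≡ 1, so λ ≡ 2.
  x = λ² - 31 - 50 = 4 - 81 ≡ 6; y = λ·(31 - 6) - 54 ≡ 79. → (6, 79)
4G = (6, 79).
Finally 4G + H:
(6, 79) + (44, 38). λ = (38 - 79)/(44 - 6) ≡ 42/38 mod 83. 38⁻¹ ≡ 59 (mod 83) since 38·59 = 2242 ≡ 1, so λ ≡ 71.
  x = λ² - 6 - 44 = 5041 - 50 ≡ 11; y = λ·(6 - 11) - 79 ≡ 64. → (11, 64)

(11, 64)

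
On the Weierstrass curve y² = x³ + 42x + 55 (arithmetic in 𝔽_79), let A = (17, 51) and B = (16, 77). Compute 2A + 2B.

(68, 0)

First 2A:
Repeated addition: build up to 2A.
2A: tangent at (17, 51): λ = (3·17² + 42)/(2·51) ≡ 40/23. 23⁻¹ ≡ 55 (mod 79), so λ ≡ 40·55 ≡ 67.
  x = λ² - 17 - 17 = 4489 - 34 ≡ 31; y = λ·(17 - 31) - 51 ≡ 38. → (31, 38)
2A = (31, 38).
Next 2B:
Repeated addition: build up to 2B.
2B: tangent at (16, 77): λ = (3·16² + 42)/(2·77) ≡ 20/75. 75⁻¹ ≡ 59 (mod 79) since 75·59 = 4425 ≡ 1, so λ ≡ 20·59 ≡ 74.
  x = λ² - 16 - 16 = 5476 - 32 ≡ 72; y = λ·(16 - 72) - 77 ≡ 45. → (72, 45)
2B = (72, 45).
Finally 2A + 2B:
(31, 38) + (72, 45). λ = (45 - 38)/(72 - 31) ≡ 7/41 mod 79. 41⁻¹ ≡ 27 (mod 79), so λ ≡ 31.
  x = λ² - 31 - 72 = 961 - 103 ≡ 68; y = λ·(31 - 68) - 38 ≡ 0. → (68, 0)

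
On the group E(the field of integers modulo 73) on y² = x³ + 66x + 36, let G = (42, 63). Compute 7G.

(28, 44)

Double-and-add on 7 = (111)₂. Start with G = (42, 63) for the leading 1-bit.
double: tangent at (42, 63): λ = (3·42² + 66)/(2·63) ≡ 29/53. 53⁻¹ ≡ 62 (mod 73) since 53·62 = 3286 ≡ 1, so λ ≡ 29·62 ≡ 46.
  x = λ² - 42 - 42 = 2116 - 84 ≡ 61; y = λ·(42 - 61) - 63 ≡ 12. → (61, 12)
add G: (61, 12) + (42, 63). λ = (63 - 12)/(42 - 61) ≡ 51/54 mod 73. 54⁻¹ ≡ 23 (mod 73) since 54·23 = 1242 ≡ 1, so λ ≡ 5.
  x = λ² - 61 - 42 = 25 - 103 ≡ 68; y = λ·(61 - 68) - 12 ≡ 26. → (68, 26)
double: tangent at (68, 26): λ = (3·68² + 66)/(2·26) ≡ 68/52. 52⁻¹ ≡ 66 (mod 73), so λ ≡ 68·66 ≡ 35.
  x = λ² - 68 - 68 = 1225 - 136 ≡ 67; y = λ·(68 - 67) - 26 ≡ 9. → (67, 9)
add G: (67, 9) + (42, 63). λ = (63 - 9)/(42 - 67) ≡ 54/48 mod 73. 48⁻¹ ≡ 35 (mod 73), so λ ≡ 65.
  x = λ² - 67 - 42 = 4225 - 109 ≡ 28; y = λ·(67 - 28) - 9 ≡ 44. → (28, 44)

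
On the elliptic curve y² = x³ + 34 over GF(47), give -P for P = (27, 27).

(27, 20)

-(27, 27) = (27, -27 mod 47) = (27, 20).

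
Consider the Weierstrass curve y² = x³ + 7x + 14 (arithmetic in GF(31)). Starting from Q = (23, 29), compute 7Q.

(23, 2)

Repeated addition: build up to 7Q.
2Q: tangent at (23, 29): λ = (3·23² + 7)/(2·29) ≡ 13/27. 27⁻¹ ≡ 23 (mod 31) since 27·23 = 621 ≡ 1, so λ ≡ 13·23 ≡ 20.
  x = λ² - 23 - 23 = 400 - 46 ≡ 13; y = λ·(23 - 13) - 29 ≡ 16. → (13, 16)
3Q: (13, 16) + (23, 29). λ = (29 - 16)/(23 - 13) ≡ 13/10 mod 31. 10⁻¹ ≡ 28 (mod 31) since 10·28 = 280 ≡ 1, so λ ≡ 23.
  x = λ² - 13 - 23 = 529 - 36 ≡ 28; y = λ·(13 - 28) - 16 ≡ 11. → (28, 11)
4Q: (28, 11) + (23, 29). λ = (29 - 11)/(23 - 28) ≡ 18/26 mod 31. 26⁻¹ ≡ 6 (mod 31), so λ ≡ 15.
  x = λ² - 28 - 23 = 225 - 51 ≡ 19; y = λ·(28 - 19) - 11 ≡ 0. → (19, 0)
5Q: (19, 0) + (23, 29). λ = (29 - 0)/(23 - 19) ≡ 29/4 mod 31. 4⁻¹ ≡ 8 (mod 31), so λ ≡ 15.
  x = λ² - 19 - 23 = 225 - 42 ≡ 28; y = λ·(19 - 28) - 0 ≡ 20. → (28, 20)
6Q: (28, 20) + (23, 29). λ = (29 - 20)/(23 - 28) ≡ 9/26 mod 31. 26⁻¹ ≡ 6 (mod 31), so λ ≡ 23.
  x = λ² - 28 - 23 = 529 - 51 ≡ 13; y = λ·(28 - 13) - 20 ≡ 15. → (13, 15)
7Q: (13, 15) + (23, 29). λ = (29 - 15)/(23 - 13) ≡ 14/10 mod 31. 10⁻¹ ≡ 28 (mod 31) since 10·28 = 280 ≡ 1, so λ ≡ 20.
  x = λ² - 13 - 23 = 400 - 36 ≡ 23; y = λ·(13 - 23) - 15 ≡ 2. → (23, 2)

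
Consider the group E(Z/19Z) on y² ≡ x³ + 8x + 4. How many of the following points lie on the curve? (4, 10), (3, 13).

(4, 10): 10² ≡ 5, rhs ≡ 5 → on.
(3, 13): 13² ≡ 17, rhs ≡ 17 → on.

2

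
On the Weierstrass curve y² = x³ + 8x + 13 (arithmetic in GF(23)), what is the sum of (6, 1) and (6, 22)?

O

The two points share x = 6 and their y-coordinates satisfy 1 + 22 ≡ 0 (mod 23), so they are inverses. Their sum is ∞.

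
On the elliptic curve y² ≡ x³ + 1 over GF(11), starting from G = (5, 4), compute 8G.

O

Double-and-add on 8 = (1000)₂. Start with G = (5, 4) for the leading 1-bit.
double: tangent at (5, 4): λ = (3·5² + 0)/(2·4) ≡ 9/8. 8⁻¹ ≡ 7 (mod 11), so λ ≡ 9·7 ≡ 8.
  x = λ² - 5 - 5 = 64 - 10 ≡ 10; y = λ·(5 - 10) - 4 ≡ 0. → (10, 0)
double: (10, 0) + (10, 0): same x and y₁ ≡ -y₂, so the sum is 𝒪.
double: 𝒪 + 𝒪 = 𝒪 (identity).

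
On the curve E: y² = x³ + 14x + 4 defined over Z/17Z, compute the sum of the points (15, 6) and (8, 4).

(9, 3)

(15, 6) + (8, 4). λ = (4 - 6)/(8 - 15) ≡ 15/10 mod 17. 10⁻¹ ≡ 12 (mod 17), so λ ≡ 10.
  x = λ² - 15 - 8 = 100 - 23 ≡ 9; y = λ·(15 - 9) - 6 ≡ 3. → (9, 3)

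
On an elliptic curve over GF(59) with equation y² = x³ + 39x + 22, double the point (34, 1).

tangent at (34, 1): λ = (3·34² + 39)/(2·1) ≡ 26/2. 2⁻¹ ≡ 30 (mod 59) since 2·30 = 60 ≡ 1, so λ ≡ 26·30 ≡ 13.
  x = λ² - 34 - 34 = 169 - 68 ≡ 42; y = λ·(34 - 42) - 1 ≡ 13. → (42, 13)

(42, 13)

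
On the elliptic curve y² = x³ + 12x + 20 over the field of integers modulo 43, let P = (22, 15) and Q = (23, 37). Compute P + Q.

(22, 15) + (23, 37). λ = (37 - 15)/(23 - 22) ≡ 22/1 mod 43. 1⁻¹ ≡ 1 (mod 43), so λ ≡ 22.
  x = λ² - 22 - 23 = 484 - 45 ≡ 9; y = λ·(22 - 9) - 15 ≡ 13. → (9, 13)

(9, 13)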